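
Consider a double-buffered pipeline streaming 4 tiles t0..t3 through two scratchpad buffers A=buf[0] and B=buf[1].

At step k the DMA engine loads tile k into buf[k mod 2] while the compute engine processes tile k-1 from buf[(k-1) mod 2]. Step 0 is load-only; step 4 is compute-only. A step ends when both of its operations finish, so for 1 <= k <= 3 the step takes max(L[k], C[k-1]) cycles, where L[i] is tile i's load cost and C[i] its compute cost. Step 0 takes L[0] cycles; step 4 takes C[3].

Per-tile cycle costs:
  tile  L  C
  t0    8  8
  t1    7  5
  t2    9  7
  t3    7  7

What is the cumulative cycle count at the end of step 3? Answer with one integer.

end_cycle[3] = 32

[0] DMA t0→A (8c) ∥ CU idle ⇒ 8c, clock 8
[1] DMA t1→B (7c) ∥ CU A:t0 (8c) ⇒ 8c, clock 16
[2] DMA t2→A (9c) ∥ CU B:t1 (5c) ⇒ 9c, clock 25
[3] DMA t3→B (7c) ∥ CU A:t2 (7c) ⇒ 7c, clock 32
[4] DMA idle ∥ CU B:t3 (7c) ⇒ 7c, clock 39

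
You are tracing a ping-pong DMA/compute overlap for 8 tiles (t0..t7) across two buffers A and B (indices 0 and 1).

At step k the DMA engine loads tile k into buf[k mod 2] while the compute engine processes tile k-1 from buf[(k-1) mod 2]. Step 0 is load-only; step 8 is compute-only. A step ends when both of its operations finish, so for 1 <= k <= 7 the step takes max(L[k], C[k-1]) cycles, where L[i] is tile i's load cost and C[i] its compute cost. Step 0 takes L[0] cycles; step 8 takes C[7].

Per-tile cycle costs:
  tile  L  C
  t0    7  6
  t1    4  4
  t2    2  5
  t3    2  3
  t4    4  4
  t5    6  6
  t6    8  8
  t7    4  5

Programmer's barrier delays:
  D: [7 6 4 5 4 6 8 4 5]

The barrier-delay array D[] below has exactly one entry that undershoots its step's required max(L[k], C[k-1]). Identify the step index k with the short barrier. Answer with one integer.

hazard at step 7

step 0: need L[0]=7 = 7; D[0]=7 ok
step 1: need max(L[1]=4,C[0]=6) = 6; D[1]=6 ok
step 2: need max(L[2]=2,C[1]=4) = 4; D[2]=4 ok
step 3: need max(L[3]=2,C[2]=5) = 5; D[3]=5 ok
step 4: need max(L[4]=4,C[3]=3) = 4; D[4]=4 ok
step 5: need max(L[5]=6,C[4]=4) = 6; D[5]=6 ok
step 6: need max(L[6]=8,C[5]=6) = 8; D[6]=8 ok
step 7: need max(L[7]=4,C[6]=8) = 8; D[7]=4 SHORT
step 8: need C[7]=5 = 5; D[8]=5 ok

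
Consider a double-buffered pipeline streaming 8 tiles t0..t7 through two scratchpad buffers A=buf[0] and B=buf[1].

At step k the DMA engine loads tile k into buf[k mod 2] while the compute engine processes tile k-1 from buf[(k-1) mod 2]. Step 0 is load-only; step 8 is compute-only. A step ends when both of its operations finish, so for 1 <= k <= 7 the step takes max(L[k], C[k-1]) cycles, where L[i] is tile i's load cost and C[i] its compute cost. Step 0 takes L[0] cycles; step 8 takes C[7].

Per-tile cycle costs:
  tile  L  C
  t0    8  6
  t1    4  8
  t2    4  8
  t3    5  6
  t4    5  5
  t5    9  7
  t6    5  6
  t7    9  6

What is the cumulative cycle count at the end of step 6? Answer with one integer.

end_cycle[6] = 52

step 0: L[0]=8 → dur=8, Σ=8 | A=load:t0 B=idle [load-only]
step 1: L[1]=4 C[0]=6 → dur=6, Σ=14 | A=compute:t0 B=load:t1 [compute-bound]
step 2: L[2]=4 C[1]=8 → dur=8, Σ=22 | A=load:t2 B=compute:t1 [compute-bound]
step 3: L[3]=5 C[2]=8 → dur=8, Σ=30 | A=compute:t2 B=load:t3 [compute-bound]
step 4: L[4]=5 C[3]=6 → dur=6, Σ=36 | A=load:t4 B=compute:t3 [compute-bound]
step 5: L[5]=9 C[4]=5 → dur=9, Σ=45 | A=compute:t4 B=load:t5 [load-bound]
step 6: L[6]=5 C[5]=7 → dur=7, Σ=52 | A=load:t6 B=compute:t5 [compute-bound]
step 7: L[7]=9 C[6]=6 → dur=9, Σ=61 | A=compute:t6 B=load:t7 [load-bound]
step 8: C[7]=6 → dur=6, Σ=67 | A=idle B=compute:t7 [compute-only]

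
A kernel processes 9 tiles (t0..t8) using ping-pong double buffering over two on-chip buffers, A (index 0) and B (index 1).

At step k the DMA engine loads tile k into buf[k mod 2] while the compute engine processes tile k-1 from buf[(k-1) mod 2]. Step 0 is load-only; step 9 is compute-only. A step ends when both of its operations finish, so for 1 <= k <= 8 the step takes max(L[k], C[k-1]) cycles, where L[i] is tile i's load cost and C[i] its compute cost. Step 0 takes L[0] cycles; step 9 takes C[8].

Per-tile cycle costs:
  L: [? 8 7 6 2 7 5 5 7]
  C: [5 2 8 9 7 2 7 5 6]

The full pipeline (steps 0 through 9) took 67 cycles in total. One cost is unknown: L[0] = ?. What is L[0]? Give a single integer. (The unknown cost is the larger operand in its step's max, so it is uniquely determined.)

step 0: dur = L[0]=? = L[0]  (unknown; binding)
step 1: dur = max(L[1]=8, C[0]=5) = 8
step 2: dur = max(L[2]=7, C[1]=2) = 7
step 3: dur = max(L[3]=6, C[2]=8) = 8
step 4: dur = max(L[4]=2, C[3]=9) = 9
step 5: dur = max(L[5]=7, C[4]=7) = 7
step 6: dur = max(L[6]=5, C[5]=2) = 5
step 7: dur = max(L[7]=5, C[6]=7) = 7
step 8: dur = max(L[8]=7, C[7]=5) = 7
step 9: dur = C[8]=6 = 6
sum of known step durations = 64
dur[0] = total - known = 67 - 64 = 3
L[0] is the binding max in step 0, so L[0] = dur[0] = 3

L[0] = 3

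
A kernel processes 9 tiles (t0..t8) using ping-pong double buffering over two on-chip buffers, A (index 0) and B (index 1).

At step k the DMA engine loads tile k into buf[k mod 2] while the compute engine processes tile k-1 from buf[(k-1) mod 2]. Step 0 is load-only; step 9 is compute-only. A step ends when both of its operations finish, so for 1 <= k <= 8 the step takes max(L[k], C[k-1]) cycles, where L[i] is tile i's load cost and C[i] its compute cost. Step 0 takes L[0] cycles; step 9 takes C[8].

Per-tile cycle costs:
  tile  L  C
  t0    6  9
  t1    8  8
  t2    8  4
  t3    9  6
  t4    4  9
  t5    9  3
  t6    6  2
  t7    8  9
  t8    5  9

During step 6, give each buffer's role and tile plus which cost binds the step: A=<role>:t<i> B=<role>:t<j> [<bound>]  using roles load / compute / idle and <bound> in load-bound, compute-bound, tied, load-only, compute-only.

  0. 6=6c; end=6; A:t0 B:-
  1. max(8,9)=9c; end=15; A:t0 B:t1
  2. max(8,8)=8c; end=23; A:t2 B:t1
  3. max(9,4)=9c; end=32; A:t2 B:t3
  4. max(4,6)=6c; end=38; A:t4 B:t3
  5. max(9,9)=9c; end=47; A:t4 B:t5
  6. max(6,3)=6c; end=53; A:t6 B:t5
  7. max(8,2)=8c; end=61; A:t6 B:t7
  8. max(5,9)=9c; end=70; A:t8 B:t7
  9. 9=9c; end=79; A:t8 B:t7

step 6: A=load:t6 B=compute:t5 [load-bound]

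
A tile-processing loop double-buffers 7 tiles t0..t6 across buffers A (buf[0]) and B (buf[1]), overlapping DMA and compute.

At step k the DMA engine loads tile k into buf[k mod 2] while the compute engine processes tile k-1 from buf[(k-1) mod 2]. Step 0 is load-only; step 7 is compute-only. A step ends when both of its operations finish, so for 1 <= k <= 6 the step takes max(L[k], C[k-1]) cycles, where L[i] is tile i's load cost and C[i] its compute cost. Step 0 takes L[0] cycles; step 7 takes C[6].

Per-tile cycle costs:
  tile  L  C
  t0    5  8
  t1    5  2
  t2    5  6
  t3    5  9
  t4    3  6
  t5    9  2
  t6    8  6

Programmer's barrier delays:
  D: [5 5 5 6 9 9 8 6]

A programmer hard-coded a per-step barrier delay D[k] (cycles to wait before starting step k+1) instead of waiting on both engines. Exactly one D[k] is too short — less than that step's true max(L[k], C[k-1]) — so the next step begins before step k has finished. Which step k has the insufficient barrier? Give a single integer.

hazard at step 1

[0] required=L[0]=5=5 vs D=5 ok
[1] required=max(L[1]=5,C[0]=8)=8 vs D=5 SHORT
[2] required=max(L[2]=5,C[1]=2)=5 vs D=5 ok
[3] required=max(L[3]=5,C[2]=6)=6 vs D=6 ok
[4] required=max(L[4]=3,C[3]=9)=9 vs D=9 ok
[5] required=max(L[5]=9,C[4]=6)=9 vs D=9 ok
[6] required=max(L[6]=8,C[5]=2)=8 vs D=8 ok
[7] required=C[6]=6=6 vs D=6 ok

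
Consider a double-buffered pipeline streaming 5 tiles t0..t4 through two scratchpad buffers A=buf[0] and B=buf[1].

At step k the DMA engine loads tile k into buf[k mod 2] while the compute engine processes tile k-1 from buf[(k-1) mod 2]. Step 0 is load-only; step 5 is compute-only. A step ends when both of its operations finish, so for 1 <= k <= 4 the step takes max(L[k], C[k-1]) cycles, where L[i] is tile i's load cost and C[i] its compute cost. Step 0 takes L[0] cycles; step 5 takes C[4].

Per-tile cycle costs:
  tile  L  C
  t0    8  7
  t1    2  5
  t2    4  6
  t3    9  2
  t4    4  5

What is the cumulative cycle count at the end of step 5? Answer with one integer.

end_cycle[5] = 38

k=0 load=t0/8c comp=- wait=8 total=8
k=1 load=t1/2c comp=t0/7c wait=7 total=15
k=2 load=t2/4c comp=t1/5c wait=5 total=20
k=3 load=t3/9c comp=t2/6c wait=9 total=29
k=4 load=t4/4c comp=t3/2c wait=4 total=33
k=5 load=- comp=t4/5c wait=5 total=38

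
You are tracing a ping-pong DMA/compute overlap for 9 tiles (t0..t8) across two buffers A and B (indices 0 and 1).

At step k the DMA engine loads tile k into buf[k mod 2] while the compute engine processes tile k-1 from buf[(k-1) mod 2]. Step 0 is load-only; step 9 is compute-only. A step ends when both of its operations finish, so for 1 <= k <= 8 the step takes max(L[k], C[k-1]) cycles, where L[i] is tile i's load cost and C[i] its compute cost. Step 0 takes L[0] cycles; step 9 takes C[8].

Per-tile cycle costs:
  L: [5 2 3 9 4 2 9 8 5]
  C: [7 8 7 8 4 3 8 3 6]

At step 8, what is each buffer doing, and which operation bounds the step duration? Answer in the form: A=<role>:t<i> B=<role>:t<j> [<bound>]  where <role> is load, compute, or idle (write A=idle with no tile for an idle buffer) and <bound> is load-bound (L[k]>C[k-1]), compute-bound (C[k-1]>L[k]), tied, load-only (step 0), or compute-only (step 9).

[0] DMA t0→A (5c) ∥ CU idle ⇒ 5c, clock 5
[1] DMA t1→B (2c) ∥ CU A:t0 (7c) ⇒ 7c, clock 12
[2] DMA t2→A (3c) ∥ CU B:t1 (8c) ⇒ 8c, clock 20
[3] DMA t3→B (9c) ∥ CU A:t2 (7c) ⇒ 9c, clock 29
[4] DMA t4→A (4c) ∥ CU B:t3 (8c) ⇒ 8c, clock 37
[5] DMA t5→B (2c) ∥ CU A:t4 (4c) ⇒ 4c, clock 41
[6] DMA t6→A (9c) ∥ CU B:t5 (3c) ⇒ 9c, clock 50
[7] DMA t7→B (8c) ∥ CU A:t6 (8c) ⇒ 8c, clock 58
[8] DMA t8→A (5c) ∥ CU B:t7 (3c) ⇒ 5c, clock 63
[9] DMA idle ∥ CU A:t8 (6c) ⇒ 6c, clock 69

step 8: A=load:t8 B=compute:t7 [load-bound]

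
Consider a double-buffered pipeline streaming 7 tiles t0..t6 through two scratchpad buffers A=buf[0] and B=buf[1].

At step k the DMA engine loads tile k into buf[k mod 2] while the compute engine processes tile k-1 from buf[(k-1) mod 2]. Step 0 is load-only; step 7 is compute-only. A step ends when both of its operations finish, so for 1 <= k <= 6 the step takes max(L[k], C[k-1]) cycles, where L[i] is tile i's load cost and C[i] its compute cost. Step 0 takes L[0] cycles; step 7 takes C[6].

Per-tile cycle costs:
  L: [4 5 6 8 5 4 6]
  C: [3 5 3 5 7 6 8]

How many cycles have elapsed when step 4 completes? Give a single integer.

k=0 load=t0/4c comp=- wait=4 total=4
k=1 load=t1/5c comp=t0/3c wait=5 total=9
k=2 load=t2/6c comp=t1/5c wait=6 total=15
k=3 load=t3/8c comp=t2/3c wait=8 total=23
k=4 load=t4/5c comp=t3/5c wait=5 total=28
k=5 load=t5/4c comp=t4/7c wait=7 total=35
k=6 load=t6/6c comp=t5/6c wait=6 total=41
k=7 load=- comp=t6/8c wait=8 total=49

end_cycle[4] = 28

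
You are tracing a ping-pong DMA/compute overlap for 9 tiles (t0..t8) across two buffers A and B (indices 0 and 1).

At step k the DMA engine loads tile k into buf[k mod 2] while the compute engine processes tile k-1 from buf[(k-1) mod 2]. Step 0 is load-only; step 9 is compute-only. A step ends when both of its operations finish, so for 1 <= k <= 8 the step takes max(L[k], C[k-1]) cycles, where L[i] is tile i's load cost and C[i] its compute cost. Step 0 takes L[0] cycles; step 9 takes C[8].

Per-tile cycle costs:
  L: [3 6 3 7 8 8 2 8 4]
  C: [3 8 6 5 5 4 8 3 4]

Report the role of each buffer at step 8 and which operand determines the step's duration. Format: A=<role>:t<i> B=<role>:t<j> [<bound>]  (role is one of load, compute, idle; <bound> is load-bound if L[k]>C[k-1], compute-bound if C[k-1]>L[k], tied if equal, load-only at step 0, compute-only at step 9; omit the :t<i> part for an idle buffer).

step 8: A=load:t8 B=compute:t7 [load-bound]

  0. 3=3c; end=3; A:t0 B:-
  1. max(6,3)=6c; end=9; A:t0 B:t1
  2. max(3,8)=8c; end=17; A:t2 B:t1
  3. max(7,6)=7c; end=24; A:t2 B:t3
  4. max(8,5)=8c; end=32; A:t4 B:t3
  5. max(8,5)=8c; end=40; A:t4 B:t5
  6. max(2,4)=4c; end=44; A:t6 B:t5
  7. max(8,8)=8c; end=52; A:t6 B:t7
  8. max(4,3)=4c; end=56; A:t8 B:t7
  9. 4=4c; end=60; A:t8 B:t7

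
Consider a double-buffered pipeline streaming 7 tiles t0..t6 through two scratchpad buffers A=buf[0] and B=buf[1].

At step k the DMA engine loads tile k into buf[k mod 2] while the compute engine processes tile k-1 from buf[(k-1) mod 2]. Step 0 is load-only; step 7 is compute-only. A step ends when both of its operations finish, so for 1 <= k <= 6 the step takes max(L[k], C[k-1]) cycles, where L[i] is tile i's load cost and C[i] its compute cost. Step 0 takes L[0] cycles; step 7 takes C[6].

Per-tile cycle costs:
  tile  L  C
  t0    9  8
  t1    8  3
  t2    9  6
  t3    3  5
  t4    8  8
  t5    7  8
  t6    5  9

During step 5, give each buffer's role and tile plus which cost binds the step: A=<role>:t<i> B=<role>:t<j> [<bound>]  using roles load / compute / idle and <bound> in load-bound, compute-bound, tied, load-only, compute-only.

  0. 9=9c; end=9; A:t0 B:-
  1. max(8,8)=8c; end=17; A:t0 B:t1
  2. max(9,3)=9c; end=26; A:t2 B:t1
  3. max(3,6)=6c; end=32; A:t2 B:t3
  4. max(8,5)=8c; end=40; A:t4 B:t3
  5. max(7,8)=8c; end=48; A:t4 B:t5
  6. max(5,8)=8c; end=56; A:t6 B:t5
  7. 9=9c; end=65; A:t6 B:t5

step 5: A=compute:t4 B=load:t5 [compute-bound]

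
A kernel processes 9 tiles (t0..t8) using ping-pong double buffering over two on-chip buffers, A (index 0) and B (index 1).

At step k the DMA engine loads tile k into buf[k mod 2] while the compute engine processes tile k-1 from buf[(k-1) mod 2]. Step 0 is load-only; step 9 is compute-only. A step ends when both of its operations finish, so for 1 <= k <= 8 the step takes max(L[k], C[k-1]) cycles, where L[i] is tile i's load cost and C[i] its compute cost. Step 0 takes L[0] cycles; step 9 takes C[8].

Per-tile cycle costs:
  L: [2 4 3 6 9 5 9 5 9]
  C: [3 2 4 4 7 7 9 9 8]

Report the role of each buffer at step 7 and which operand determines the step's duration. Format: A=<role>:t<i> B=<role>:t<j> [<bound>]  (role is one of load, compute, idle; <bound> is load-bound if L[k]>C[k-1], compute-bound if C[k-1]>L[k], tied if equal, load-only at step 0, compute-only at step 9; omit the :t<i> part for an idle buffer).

[0] DMA t0→A (2c) ∥ CU idle ⇒ 2c, clock 2
[1] DMA t1→B (4c) ∥ CU A:t0 (3c) ⇒ 4c, clock 6
[2] DMA t2→A (3c) ∥ CU B:t1 (2c) ⇒ 3c, clock 9
[3] DMA t3→B (6c) ∥ CU A:t2 (4c) ⇒ 6c, clock 15
[4] DMA t4→A (9c) ∥ CU B:t3 (4c) ⇒ 9c, clock 24
[5] DMA t5→B (5c) ∥ CU A:t4 (7c) ⇒ 7c, clock 31
[6] DMA t6→A (9c) ∥ CU B:t5 (7c) ⇒ 9c, clock 40
[7] DMA t7→B (5c) ∥ CU A:t6 (9c) ⇒ 9c, clock 49
[8] DMA t8→A (9c) ∥ CU B:t7 (9c) ⇒ 9c, clock 58
[9] DMA idle ∥ CU A:t8 (8c) ⇒ 8c, clock 66

step 7: A=compute:t6 B=load:t7 [compute-bound]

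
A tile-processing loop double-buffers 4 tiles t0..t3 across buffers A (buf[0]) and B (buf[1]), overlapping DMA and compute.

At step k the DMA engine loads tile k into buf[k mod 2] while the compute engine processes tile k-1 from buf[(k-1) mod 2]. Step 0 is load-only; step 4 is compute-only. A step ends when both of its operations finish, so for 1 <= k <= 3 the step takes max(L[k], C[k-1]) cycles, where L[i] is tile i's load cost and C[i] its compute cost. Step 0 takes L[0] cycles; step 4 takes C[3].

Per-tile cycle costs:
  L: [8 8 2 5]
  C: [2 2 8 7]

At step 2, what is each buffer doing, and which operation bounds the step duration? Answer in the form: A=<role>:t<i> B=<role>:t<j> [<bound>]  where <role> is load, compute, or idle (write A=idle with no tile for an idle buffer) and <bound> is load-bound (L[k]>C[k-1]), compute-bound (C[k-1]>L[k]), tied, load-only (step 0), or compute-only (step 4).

step 2: A=load:t2 B=compute:t1 [tied]

k=0 load=t0/8c comp=- wait=8 total=8
k=1 load=t1/8c comp=t0/2c wait=8 total=16
k=2 load=t2/2c comp=t1/2c wait=2 total=18
k=3 load=t3/5c comp=t2/8c wait=8 total=26
k=4 load=- comp=t3/7c wait=7 total=33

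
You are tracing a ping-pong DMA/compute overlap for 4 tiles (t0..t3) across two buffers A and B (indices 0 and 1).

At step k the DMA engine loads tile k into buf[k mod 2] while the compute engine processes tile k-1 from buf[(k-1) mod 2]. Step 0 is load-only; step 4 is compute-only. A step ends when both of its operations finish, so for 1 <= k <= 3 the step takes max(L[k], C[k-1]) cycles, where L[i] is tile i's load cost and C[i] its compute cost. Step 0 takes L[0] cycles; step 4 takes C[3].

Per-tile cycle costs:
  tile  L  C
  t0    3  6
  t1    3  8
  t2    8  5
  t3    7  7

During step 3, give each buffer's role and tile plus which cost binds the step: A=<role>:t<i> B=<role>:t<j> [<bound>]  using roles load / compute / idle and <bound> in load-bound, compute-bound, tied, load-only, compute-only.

[0] DMA t0→A (3c) ∥ CU idle ⇒ 3c, clock 3
[1] DMA t1→B (3c) ∥ CU A:t0 (6c) ⇒ 6c, clock 9
[2] DMA t2→A (8c) ∥ CU B:t1 (8c) ⇒ 8c, clock 17
[3] DMA t3→B (7c) ∥ CU A:t2 (5c) ⇒ 7c, clock 24
[4] DMA idle ∥ CU B:t3 (7c) ⇒ 7c, clock 31

step 3: A=compute:t2 B=load:t3 [load-bound]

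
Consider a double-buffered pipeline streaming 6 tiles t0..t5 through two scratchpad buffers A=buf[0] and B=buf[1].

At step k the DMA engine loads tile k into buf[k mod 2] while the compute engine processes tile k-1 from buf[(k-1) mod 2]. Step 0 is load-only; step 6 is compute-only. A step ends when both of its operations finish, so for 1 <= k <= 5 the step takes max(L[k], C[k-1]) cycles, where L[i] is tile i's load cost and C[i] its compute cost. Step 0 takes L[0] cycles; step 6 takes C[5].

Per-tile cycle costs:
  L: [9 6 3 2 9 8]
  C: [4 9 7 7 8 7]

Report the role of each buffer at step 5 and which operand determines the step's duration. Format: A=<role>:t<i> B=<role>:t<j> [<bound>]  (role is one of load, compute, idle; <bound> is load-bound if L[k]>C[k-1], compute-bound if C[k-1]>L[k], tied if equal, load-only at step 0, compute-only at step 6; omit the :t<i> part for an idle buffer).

step 5: A=compute:t4 B=load:t5 [tied]

  0. 9=9c; end=9; A:t0 B:-
  1. max(6,4)=6c; end=15; A:t0 B:t1
  2. max(3,9)=9c; end=24; A:t2 B:t1
  3. max(2,7)=7c; end=31; A:t2 B:t3
  4. max(9,7)=9c; end=40; A:t4 B:t3
  5. max(8,8)=8c; end=48; A:t4 B:t5
  6. 7=7c; end=55; A:t4 B:t5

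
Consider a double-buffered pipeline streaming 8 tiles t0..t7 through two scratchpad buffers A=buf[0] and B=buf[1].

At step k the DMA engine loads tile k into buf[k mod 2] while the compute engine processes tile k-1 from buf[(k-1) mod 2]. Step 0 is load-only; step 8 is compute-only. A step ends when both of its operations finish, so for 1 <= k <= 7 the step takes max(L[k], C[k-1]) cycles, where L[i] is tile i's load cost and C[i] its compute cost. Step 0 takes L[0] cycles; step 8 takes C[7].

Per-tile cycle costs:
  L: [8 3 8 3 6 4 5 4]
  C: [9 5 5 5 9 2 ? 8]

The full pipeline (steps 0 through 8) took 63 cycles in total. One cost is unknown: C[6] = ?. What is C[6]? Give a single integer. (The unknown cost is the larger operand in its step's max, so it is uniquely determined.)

step 0 | dur = L[0]=8 = 8
step 1 | dur = max(L[1]=3, C[0]=9) = 9
step 2 | dur = max(L[2]=8, C[1]=5) = 8
step 3 | dur = max(L[3]=3, C[2]=5) = 5
step 4 | dur = max(L[4]=6, C[3]=5) = 6
step 5 | dur = max(L[5]=4, C[4]=9) = 9
step 6 | dur = max(L[6]=5, C[5]=2) = 5
step 7 | dur = max(L[7]=4, C[6]=?) = C[6]  (unknown; binding)
step 8 | dur = C[7]=8 = 8
sum of known step durations = 58
dur[7] = total - known = 63 - 58 = 5
C[6] is the binding max in step 7, so C[6] = dur[7] = 5

C[6] = 5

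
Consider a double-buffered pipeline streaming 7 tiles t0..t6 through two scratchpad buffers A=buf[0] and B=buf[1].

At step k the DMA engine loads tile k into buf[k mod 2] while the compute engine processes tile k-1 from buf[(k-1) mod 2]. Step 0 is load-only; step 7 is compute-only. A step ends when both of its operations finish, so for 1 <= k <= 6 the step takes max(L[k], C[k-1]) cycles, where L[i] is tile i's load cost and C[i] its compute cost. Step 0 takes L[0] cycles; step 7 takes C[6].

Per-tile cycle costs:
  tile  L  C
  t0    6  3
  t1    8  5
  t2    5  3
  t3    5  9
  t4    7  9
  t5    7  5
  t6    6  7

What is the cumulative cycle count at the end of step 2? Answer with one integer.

k=0 load=t0/6c comp=- wait=6 total=6
k=1 load=t1/8c comp=t0/3c wait=8 total=14
k=2 load=t2/5c comp=t1/5c wait=5 total=19
k=3 load=t3/5c comp=t2/3c wait=5 total=24
k=4 load=t4/7c comp=t3/9c wait=9 total=33
k=5 load=t5/7c comp=t4/9c wait=9 total=42
k=6 load=t6/6c comp=t5/5c wait=6 total=48
k=7 load=- comp=t6/7c wait=7 total=55

end_cycle[2] = 19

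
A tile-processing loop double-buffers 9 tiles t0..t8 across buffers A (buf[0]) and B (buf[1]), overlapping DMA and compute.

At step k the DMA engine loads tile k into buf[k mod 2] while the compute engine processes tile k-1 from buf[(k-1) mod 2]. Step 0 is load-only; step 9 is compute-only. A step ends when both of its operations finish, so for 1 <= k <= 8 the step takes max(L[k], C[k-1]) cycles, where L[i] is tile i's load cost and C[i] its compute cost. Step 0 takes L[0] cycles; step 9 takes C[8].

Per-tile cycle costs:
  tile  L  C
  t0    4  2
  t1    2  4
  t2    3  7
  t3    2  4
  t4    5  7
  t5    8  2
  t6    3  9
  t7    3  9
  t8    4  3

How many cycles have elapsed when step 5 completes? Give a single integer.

k=0 load=t0/4c comp=- wait=4 total=4
k=1 load=t1/2c comp=t0/2c wait=2 total=6
k=2 load=t2/3c comp=t1/4c wait=4 total=10
k=3 load=t3/2c comp=t2/7c wait=7 total=17
k=4 load=t4/5c comp=t3/4c wait=5 total=22
k=5 load=t5/8c comp=t4/7c wait=8 total=30
k=6 load=t6/3c comp=t5/2c wait=3 total=33
k=7 load=t7/3c comp=t6/9c wait=9 total=42
k=8 load=t8/4c comp=t7/9c wait=9 total=51
k=9 load=- comp=t8/3c wait=3 total=54

end_cycle[5] = 30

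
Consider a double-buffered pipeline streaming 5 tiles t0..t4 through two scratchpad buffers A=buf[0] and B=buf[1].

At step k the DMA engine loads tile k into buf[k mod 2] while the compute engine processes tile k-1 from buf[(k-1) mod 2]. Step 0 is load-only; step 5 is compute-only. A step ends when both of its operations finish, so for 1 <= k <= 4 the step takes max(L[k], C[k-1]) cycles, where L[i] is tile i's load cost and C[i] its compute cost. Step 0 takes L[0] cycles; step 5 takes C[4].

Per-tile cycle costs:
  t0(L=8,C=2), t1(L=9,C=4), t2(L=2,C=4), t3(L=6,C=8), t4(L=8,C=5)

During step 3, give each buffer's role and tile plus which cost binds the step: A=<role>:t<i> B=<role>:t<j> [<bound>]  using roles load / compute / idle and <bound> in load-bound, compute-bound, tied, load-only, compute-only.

step 0: L[0]=8 → dur=8, Σ=8 | A=load:t0 B=idle [load-only]
step 1: L[1]=9 C[0]=2 → dur=9, Σ=17 | A=compute:t0 B=load:t1 [load-bound]
step 2: L[2]=2 C[1]=4 → dur=4, Σ=21 | A=load:t2 B=compute:t1 [compute-bound]
step 3: L[3]=6 C[2]=4 → dur=6, Σ=27 | A=compute:t2 B=load:t3 [load-bound]
step 4: L[4]=8 C[3]=8 → dur=8, Σ=35 | A=load:t4 B=compute:t3 [tied]
step 5: C[4]=5 → dur=5, Σ=40 | A=compute:t4 B=idle [compute-only]

step 3: A=compute:t2 B=load:t3 [load-bound]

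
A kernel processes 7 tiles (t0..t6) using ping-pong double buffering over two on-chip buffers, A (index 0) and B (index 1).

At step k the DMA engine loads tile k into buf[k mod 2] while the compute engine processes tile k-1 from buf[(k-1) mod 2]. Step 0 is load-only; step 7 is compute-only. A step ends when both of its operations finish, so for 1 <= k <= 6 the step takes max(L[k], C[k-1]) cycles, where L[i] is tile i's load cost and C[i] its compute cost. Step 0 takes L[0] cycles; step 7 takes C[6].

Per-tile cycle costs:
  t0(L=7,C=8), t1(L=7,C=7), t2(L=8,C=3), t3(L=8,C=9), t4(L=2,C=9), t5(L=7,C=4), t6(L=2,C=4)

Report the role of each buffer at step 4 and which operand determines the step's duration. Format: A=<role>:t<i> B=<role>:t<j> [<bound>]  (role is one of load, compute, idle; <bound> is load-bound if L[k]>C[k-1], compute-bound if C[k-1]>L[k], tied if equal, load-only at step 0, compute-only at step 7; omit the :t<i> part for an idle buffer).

step 4: A=load:t4 B=compute:t3 [compute-bound]

  0. 7=7c; end=7; A:t0 B:-
  1. max(7,8)=8c; end=15; A:t0 B:t1
  2. max(8,7)=8c; end=23; A:t2 B:t1
  3. max(8,3)=8c; end=31; A:t2 B:t3
  4. max(2,9)=9c; end=40; A:t4 B:t3
  5. max(7,9)=9c; end=49; A:t4 B:t5
  6. max(2,4)=4c; end=53; A:t6 B:t5
  7. 4=4c; end=57; A:t6 B:t5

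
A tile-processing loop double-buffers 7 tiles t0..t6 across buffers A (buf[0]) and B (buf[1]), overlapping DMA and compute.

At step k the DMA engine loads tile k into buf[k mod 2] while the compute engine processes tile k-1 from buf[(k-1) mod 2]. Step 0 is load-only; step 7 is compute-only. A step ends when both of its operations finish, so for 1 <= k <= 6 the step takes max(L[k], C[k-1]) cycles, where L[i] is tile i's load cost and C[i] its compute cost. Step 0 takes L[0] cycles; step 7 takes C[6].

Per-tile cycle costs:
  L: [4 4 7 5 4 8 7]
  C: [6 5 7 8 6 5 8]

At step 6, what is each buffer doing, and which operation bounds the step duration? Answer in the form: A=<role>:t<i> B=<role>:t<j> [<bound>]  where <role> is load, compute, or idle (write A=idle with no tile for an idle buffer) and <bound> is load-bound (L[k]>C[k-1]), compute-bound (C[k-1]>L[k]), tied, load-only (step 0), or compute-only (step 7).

step 6: A=load:t6 B=compute:t5 [load-bound]

[0] DMA t0→A (4c) ∥ CU idle ⇒ 4c, clock 4
[1] DMA t1→B (4c) ∥ CU A:t0 (6c) ⇒ 6c, clock 10
[2] DMA t2→A (7c) ∥ CU B:t1 (5c) ⇒ 7c, clock 17
[3] DMA t3→B (5c) ∥ CU A:t2 (7c) ⇒ 7c, clock 24
[4] DMA t4→A (4c) ∥ CU B:t3 (8c) ⇒ 8c, clock 32
[5] DMA t5→B (8c) ∥ CU A:t4 (6c) ⇒ 8c, clock 40
[6] DMA t6→A (7c) ∥ CU B:t5 (5c) ⇒ 7c, clock 47
[7] DMA idle ∥ CU A:t6 (8c) ⇒ 8c, clock 55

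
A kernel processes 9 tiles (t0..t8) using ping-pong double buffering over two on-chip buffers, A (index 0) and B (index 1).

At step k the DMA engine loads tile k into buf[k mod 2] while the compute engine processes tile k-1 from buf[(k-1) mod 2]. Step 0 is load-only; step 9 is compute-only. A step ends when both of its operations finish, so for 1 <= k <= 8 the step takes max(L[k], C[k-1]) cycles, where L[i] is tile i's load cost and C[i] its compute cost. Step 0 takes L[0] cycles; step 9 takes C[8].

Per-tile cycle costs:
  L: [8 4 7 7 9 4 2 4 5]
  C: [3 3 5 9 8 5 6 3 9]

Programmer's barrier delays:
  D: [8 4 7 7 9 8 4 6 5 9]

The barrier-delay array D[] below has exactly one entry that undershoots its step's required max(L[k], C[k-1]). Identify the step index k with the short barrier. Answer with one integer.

hazard at step 6

[0] required=L[0]=8=8 vs D=8 ok
[1] required=max(L[1]=4,C[0]=3)=4 vs D=4 ok
[2] required=max(L[2]=7,C[1]=3)=7 vs D=7 ok
[3] required=max(L[3]=7,C[2]=5)=7 vs D=7 ok
[4] required=max(L[4]=9,C[3]=9)=9 vs D=9 ok
[5] required=max(L[5]=4,C[4]=8)=8 vs D=8 ok
[6] required=max(L[6]=2,C[5]=5)=5 vs D=4 SHORT
[7] required=max(L[7]=4,C[6]=6)=6 vs D=6 ok
[8] required=max(L[8]=5,C[7]=3)=5 vs D=5 ok
[9] required=C[8]=9=9 vs D=9 ok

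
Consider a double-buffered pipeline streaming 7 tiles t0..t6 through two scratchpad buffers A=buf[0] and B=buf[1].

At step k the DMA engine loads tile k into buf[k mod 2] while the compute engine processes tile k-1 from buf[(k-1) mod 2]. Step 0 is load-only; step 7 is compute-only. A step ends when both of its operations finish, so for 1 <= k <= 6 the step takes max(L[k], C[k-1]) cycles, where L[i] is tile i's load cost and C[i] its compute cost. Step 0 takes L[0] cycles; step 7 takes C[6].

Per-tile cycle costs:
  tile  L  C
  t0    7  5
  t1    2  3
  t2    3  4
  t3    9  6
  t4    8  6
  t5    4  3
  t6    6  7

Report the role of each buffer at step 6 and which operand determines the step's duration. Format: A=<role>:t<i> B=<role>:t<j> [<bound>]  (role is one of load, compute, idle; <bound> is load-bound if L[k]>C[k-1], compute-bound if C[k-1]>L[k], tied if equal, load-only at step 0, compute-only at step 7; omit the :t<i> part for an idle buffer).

step 6: A=load:t6 B=compute:t5 [load-bound]

step 0: L[0]=7 → dur=7, Σ=7 | A=load:t0 B=idle [load-only]
step 1: L[1]=2 C[0]=5 → dur=5, Σ=12 | A=compute:t0 B=load:t1 [compute-bound]
step 2: L[2]=3 C[1]=3 → dur=3, Σ=15 | A=load:t2 B=compute:t1 [tied]
step 3: L[3]=9 C[2]=4 → dur=9, Σ=24 | A=compute:t2 B=load:t3 [load-bound]
step 4: L[4]=8 C[3]=6 → dur=8, Σ=32 | A=load:t4 B=compute:t3 [load-bound]
step 5: L[5]=4 C[4]=6 → dur=6, Σ=38 | A=compute:t4 B=load:t5 [compute-bound]
step 6: L[6]=6 C[5]=3 → dur=6, Σ=44 | A=load:t6 B=compute:t5 [load-bound]
step 7: C[6]=7 → dur=7, Σ=51 | A=compute:t6 B=idle [compute-only]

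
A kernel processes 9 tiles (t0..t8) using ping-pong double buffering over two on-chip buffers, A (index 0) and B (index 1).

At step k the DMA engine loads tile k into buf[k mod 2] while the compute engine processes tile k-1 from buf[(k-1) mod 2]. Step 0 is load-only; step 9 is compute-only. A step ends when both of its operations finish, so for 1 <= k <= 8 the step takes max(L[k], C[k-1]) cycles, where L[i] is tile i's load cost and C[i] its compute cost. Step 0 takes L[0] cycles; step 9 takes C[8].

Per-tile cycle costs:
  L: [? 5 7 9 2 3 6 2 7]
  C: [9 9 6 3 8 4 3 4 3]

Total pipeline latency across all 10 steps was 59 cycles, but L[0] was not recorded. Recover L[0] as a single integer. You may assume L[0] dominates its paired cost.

step 0: dur = L[0]=? = L[0]  (unknown; binding)
step 1: dur = max(L[1]=5, C[0]=9) = 9
step 2: dur = max(L[2]=7, C[1]=9) = 9
step 3: dur = max(L[3]=9, C[2]=6) = 9
step 4: dur = max(L[4]=2, C[3]=3) = 3
step 5: dur = max(L[5]=3, C[4]=8) = 8
step 6: dur = max(L[6]=6, C[5]=4) = 6
step 7: dur = max(L[7]=2, C[6]=3) = 3
step 8: dur = max(L[8]=7, C[7]=4) = 7
step 9: dur = C[8]=3 = 3
sum of known step durations = 57
dur[0] = total - known = 59 - 57 = 2
L[0] is the binding max in step 0, so L[0] = dur[0] = 2

L[0] = 2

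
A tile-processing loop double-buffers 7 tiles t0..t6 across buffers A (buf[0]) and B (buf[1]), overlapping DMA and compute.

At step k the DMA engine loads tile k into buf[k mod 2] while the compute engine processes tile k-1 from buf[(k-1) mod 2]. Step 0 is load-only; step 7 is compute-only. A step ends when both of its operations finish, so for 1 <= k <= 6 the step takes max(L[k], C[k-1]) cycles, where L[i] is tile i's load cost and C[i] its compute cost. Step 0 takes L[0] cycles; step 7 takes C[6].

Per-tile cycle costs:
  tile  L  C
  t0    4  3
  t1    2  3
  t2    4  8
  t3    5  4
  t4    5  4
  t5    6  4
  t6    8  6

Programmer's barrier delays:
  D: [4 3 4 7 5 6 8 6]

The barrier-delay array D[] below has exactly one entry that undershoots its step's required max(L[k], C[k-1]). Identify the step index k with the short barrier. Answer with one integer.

hazard at step 3

step 0: need L[0]=4 = 4; D[0]=4 ok
step 1: need max(L[1]=2,C[0]=3) = 3; D[1]=3 ok
step 2: need max(L[2]=4,C[1]=3) = 4; D[2]=4 ok
step 3: need max(L[3]=5,C[2]=8) = 8; D[3]=7 SHORT
step 4: need max(L[4]=5,C[3]=4) = 5; D[4]=5 ok
step 5: need max(L[5]=6,C[4]=4) = 6; D[5]=6 ok
step 6: need max(L[6]=8,C[5]=4) = 8; D[6]=8 ok
step 7: need C[6]=6 = 6; D[7]=6 ok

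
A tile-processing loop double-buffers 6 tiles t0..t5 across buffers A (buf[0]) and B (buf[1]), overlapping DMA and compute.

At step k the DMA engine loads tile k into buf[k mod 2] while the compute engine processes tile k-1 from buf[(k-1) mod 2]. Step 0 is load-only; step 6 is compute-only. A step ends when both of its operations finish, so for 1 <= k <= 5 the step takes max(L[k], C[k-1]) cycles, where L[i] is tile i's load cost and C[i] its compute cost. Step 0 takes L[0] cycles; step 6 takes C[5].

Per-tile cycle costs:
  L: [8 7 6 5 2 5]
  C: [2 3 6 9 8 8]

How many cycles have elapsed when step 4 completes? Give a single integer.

[0] DMA t0→A (8c) ∥ CU idle ⇒ 8c, clock 8
[1] DMA t1→B (7c) ∥ CU A:t0 (2c) ⇒ 7c, clock 15
[2] DMA t2→A (6c) ∥ CU B:t1 (3c) ⇒ 6c, clock 21
[3] DMA t3→B (5c) ∥ CU A:t2 (6c) ⇒ 6c, clock 27
[4] DMA t4→A (2c) ∥ CU B:t3 (9c) ⇒ 9c, clock 36
[5] DMA t5→B (5c) ∥ CU A:t4 (8c) ⇒ 8c, clock 44
[6] DMA idle ∥ CU B:t5 (8c) ⇒ 8c, clock 52

end_cycle[4] = 36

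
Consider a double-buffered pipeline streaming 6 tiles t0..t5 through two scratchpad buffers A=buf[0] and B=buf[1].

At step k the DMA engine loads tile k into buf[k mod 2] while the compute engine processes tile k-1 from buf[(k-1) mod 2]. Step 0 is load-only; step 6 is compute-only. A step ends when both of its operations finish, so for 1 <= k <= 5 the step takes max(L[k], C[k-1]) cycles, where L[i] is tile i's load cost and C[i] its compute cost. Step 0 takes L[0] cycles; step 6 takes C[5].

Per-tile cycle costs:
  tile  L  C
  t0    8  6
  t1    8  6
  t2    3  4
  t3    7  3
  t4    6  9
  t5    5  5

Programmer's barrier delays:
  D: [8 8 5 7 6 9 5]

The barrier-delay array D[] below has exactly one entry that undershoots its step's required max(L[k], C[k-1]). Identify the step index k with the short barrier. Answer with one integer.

hazard at step 2

step 0: need L[0]=8 = 8; D[0]=8 ok
step 1: need max(L[1]=8,C[0]=6) = 8; D[1]=8 ok
step 2: need max(L[2]=3,C[1]=6) = 6; D[2]=5 SHORT
step 3: need max(L[3]=7,C[2]=4) = 7; D[3]=7 ok
step 4: need max(L[4]=6,C[3]=3) = 6; D[4]=6 ok
step 5: need max(L[5]=5,C[4]=9) = 9; D[5]=9 ok
step 6: need C[5]=5 = 5; D[6]=5 ok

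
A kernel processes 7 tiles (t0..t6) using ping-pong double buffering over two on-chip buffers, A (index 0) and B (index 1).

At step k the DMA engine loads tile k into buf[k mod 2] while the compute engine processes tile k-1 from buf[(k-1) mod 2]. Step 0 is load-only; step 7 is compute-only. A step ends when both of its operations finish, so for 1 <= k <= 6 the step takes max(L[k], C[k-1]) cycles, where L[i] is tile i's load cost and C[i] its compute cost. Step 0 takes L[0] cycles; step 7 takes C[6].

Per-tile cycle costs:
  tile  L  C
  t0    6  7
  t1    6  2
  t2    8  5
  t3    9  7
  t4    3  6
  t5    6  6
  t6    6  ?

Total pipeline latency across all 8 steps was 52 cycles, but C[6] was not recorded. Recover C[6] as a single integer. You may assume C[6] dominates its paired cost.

step 0 → dur = L[0]=6 = 6
step 1 → dur = max(L[1]=6, C[0]=7) = 7
step 2 → dur = max(L[2]=8, C[1]=2) = 8
step 3 → dur = max(L[3]=9, C[2]=5) = 9
step 4 → dur = max(L[4]=3, C[3]=7) = 7
step 5 → dur = max(L[5]=6, C[4]=6) = 6
step 6 → dur = max(L[6]=6, C[5]=6) = 6
step 7 → dur = C[6]=? = C[6]  (unknown; binding)
sum of known step durations = 49
dur[7] = total - known = 52 - 49 = 3
C[6] is the binding max in step 7, so C[6] = dur[7] = 3

C[6] = 3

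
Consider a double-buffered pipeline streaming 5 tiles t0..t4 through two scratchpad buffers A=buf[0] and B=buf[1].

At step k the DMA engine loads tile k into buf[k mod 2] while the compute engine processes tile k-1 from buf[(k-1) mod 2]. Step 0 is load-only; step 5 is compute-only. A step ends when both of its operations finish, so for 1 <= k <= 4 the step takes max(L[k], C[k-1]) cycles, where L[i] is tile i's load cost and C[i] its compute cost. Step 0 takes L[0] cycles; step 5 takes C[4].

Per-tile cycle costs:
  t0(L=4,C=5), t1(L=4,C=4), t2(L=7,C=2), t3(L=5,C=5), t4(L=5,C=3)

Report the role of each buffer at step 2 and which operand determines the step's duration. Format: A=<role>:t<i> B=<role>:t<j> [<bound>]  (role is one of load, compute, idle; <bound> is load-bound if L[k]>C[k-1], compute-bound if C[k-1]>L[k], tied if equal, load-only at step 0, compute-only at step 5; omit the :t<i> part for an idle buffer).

step 2: A=load:t2 B=compute:t1 [load-bound]

k=0 load=t0/4c comp=- wait=4 total=4
k=1 load=t1/4c comp=t0/5c wait=5 total=9
k=2 load=t2/7c comp=t1/4c wait=7 total=16
k=3 load=t3/5c comp=t2/2c wait=5 total=21
k=4 load=t4/5c comp=t3/5c wait=5 total=26
k=5 load=- comp=t4/3c wait=3 total=29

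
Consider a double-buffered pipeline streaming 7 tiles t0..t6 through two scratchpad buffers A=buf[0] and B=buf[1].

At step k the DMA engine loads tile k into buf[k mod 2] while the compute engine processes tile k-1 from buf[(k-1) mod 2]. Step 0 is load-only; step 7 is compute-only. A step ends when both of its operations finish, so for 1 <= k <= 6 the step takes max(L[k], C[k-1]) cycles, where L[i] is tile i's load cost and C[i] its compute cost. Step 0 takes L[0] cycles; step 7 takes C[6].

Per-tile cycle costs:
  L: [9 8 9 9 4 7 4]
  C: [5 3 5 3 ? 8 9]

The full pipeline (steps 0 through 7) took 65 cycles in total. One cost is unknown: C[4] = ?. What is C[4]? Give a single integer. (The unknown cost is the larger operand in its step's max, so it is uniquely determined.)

C[4] = 9

step 0 → dur = L[0]=9 = 9
step 1 → dur = max(L[1]=8, C[0]=5) = 8
step 2 → dur = max(L[2]=9, C[1]=3) = 9
step 3 → dur = max(L[3]=9, C[2]=5) = 9
step 4 → dur = max(L[4]=4, C[3]=3) = 4
step 5 → dur = max(L[5]=7, C[4]=?) = C[4]  (unknown; binding)
step 6 → dur = max(L[6]=4, C[5]=8) = 8
step 7 → dur = C[6]=9 = 9
sum of known step durations = 56
dur[5] = total - known = 65 - 56 = 9
C[4] is the binding max in step 5, so C[4] = dur[5] = 9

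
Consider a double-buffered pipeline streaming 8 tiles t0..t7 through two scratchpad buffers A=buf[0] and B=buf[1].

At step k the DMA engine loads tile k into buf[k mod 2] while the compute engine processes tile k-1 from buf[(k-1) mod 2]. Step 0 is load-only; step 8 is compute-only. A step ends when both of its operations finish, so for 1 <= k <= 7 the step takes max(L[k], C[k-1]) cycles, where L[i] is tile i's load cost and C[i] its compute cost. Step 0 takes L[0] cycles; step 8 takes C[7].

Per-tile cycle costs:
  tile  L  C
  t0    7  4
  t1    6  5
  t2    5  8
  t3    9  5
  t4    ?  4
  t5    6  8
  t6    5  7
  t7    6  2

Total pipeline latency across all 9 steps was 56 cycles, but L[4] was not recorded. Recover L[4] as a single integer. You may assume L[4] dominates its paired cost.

step 0 | dur = L[0]=7 = 7
step 1 | dur = max(L[1]=6, C[0]=4) = 6
step 2 | dur = max(L[2]=5, C[1]=5) = 5
step 3 | dur = max(L[3]=9, C[2]=8) = 9
step 4 | dur = max(L[4]=?, C[3]=5) = L[4]  (unknown; binding)
step 5 | dur = max(L[5]=6, C[4]=4) = 6
step 6 | dur = max(L[6]=5, C[5]=8) = 8
step 7 | dur = max(L[7]=6, C[6]=7) = 7
step 8 | dur = C[7]=2 = 2
sum of known step durations = 50
dur[4] = total - known = 56 - 50 = 6
L[4] is the binding max in step 4, so L[4] = dur[4] = 6

L[4] = 6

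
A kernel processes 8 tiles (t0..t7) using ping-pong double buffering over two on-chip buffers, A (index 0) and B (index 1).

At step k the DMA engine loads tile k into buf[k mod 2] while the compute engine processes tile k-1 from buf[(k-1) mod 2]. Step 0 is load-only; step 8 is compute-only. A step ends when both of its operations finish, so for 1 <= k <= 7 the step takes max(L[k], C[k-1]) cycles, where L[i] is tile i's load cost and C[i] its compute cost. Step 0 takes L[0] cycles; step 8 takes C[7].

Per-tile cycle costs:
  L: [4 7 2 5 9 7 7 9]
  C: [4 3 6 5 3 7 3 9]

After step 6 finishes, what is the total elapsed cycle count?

step 0: L[0]=4 → dur=4, Σ=4 | A=load:t0 B=idle [load-only]
step 1: L[1]=7 C[0]=4 → dur=7, Σ=11 | A=compute:t0 B=load:t1 [load-bound]
step 2: L[2]=2 C[1]=3 → dur=3, Σ=14 | A=load:t2 B=compute:t1 [compute-bound]
step 3: L[3]=5 C[2]=6 → dur=6, Σ=20 | A=compute:t2 B=load:t3 [compute-bound]
step 4: L[4]=9 C[3]=5 → dur=9, Σ=29 | A=load:t4 B=compute:t3 [load-bound]
step 5: L[5]=7 C[4]=3 → dur=7, Σ=36 | A=compute:t4 B=load:t5 [load-bound]
step 6: L[6]=7 C[5]=7 → dur=7, Σ=43 | A=load:t6 B=compute:t5 [tied]
step 7: L[7]=9 C[6]=3 → dur=9, Σ=52 | A=compute:t6 B=load:t7 [load-bound]
step 8: C[7]=9 → dur=9, Σ=61 | A=idle B=compute:t7 [compute-only]

end_cycle[6] = 43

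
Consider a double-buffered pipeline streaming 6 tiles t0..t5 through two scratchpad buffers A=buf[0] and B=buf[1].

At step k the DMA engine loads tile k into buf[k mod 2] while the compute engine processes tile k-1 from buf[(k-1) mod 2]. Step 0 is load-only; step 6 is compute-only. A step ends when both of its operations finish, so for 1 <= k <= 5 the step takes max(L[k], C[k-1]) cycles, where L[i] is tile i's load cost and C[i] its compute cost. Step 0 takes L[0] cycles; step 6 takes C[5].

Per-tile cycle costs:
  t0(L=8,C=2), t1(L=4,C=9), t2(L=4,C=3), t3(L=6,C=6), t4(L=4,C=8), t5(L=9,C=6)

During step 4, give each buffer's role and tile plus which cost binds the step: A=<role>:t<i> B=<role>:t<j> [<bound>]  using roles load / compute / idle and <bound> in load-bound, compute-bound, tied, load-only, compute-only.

  0. 8=8c; end=8; A:t0 B:-
  1. max(4,2)=4c; end=12; A:t0 B:t1
  2. max(4,9)=9c; end=21; A:t2 B:t1
  3. max(6,3)=6c; end=27; A:t2 B:t3
  4. max(4,6)=6c; end=33; A:t4 B:t3
  5. max(9,8)=9c; end=42; A:t4 B:t5
  6. 6=6c; end=48; A:t4 B:t5

step 4: A=load:t4 B=compute:t3 [compute-bound]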